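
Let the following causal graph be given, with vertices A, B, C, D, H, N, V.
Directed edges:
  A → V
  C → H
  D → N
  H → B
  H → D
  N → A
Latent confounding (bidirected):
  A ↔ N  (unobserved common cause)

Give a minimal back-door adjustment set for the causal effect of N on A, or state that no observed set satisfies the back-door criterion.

N→A: no observed back-door set.

desc(N)\{N}={A,V}; candidates ⊆ {B,C,D,H}.
N↔A: latent back-door arc(s) into N.
size 0: {}; under {} N still reaches {A,B,C,D,H,V} ∋ A.
size 1: {B}, {C}, {D} …(+1); under {B} N still reaches {A,C,D,H,V} ∋ A.
size 2: {B,C}, {B,D}, {B,H} …(+3); under {B,C} N still reaches {A,D,H,V} ∋ A.
N↔A cannot be blocked by any observed set — no back-door set.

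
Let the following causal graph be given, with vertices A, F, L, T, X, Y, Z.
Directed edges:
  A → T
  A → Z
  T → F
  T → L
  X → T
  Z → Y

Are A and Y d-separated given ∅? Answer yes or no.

Bayes-Ball from A | ∅ reaches {F,L,T,Y,Z}.
Y ∈ reach(A|∅) ⇒ A ⊥̸ Y | ∅.

No — A and Y are d-connected given ∅.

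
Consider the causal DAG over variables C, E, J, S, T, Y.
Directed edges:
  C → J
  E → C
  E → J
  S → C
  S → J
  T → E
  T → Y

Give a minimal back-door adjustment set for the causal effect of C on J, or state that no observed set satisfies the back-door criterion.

C→J: minimal back-door set {E, S}.

desc(C)\{C}={J}; candidates ⊆ {E,S,T,Y}.
size 0: {}; under {} C still reaches {E,J,S,T,Y} ∋ J.
size 1: {E}, {S}, {T} …(+1); under {E} C still reaches {J,S} ∋ J.
{E,S}: C⊥J given {E,S} in G with C→· removed — back-door holds.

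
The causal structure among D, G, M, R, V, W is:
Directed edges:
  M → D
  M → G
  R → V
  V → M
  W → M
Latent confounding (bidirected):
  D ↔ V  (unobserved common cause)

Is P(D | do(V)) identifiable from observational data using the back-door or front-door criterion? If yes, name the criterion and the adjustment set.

desc(V)\{V}={D,G,M}; candidates ⊆ {R,W}.
V↔D: latent back-door arc(s) into V.
size 0: {}; under {} V still reaches {D,R} ∋ D.
size 1: {R}, {W}; under {R} V still reaches {D} ∋ D.
size 2: {R,W}; under {R,W} V still reaches {D} ∋ D.
V↔D cannot be blocked by any observed set — no back-door set.
{M}: (i) intercepts every directed V→D path; (ii) no back-door V→{M}; (iii) {V} blocks every back-door {M}→D. Front-door holds.
P(D|do(V)) = Σ_{M} P(M|V) Σ_{V'} P(D|M,V')P(V').

P(D|do(V)): frontdoor, adjust for {M}.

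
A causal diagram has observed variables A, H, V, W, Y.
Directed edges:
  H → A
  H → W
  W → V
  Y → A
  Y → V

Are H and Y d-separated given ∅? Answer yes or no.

Bayes-Ball from H | ∅ reaches {A,V,W}.
Y ∉ reach(H|∅) ⇒ H ⊥ Y | ∅.

Yes — H ⊥ Y | ∅.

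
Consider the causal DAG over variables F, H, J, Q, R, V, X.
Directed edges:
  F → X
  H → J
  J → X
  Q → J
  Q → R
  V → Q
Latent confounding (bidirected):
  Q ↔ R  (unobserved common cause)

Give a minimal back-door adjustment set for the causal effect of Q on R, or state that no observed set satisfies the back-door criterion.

desc(Q)\{Q}={J,R,X}; candidates ⊆ {F,H,V}.
Q↔R: latent back-door arc(s) into Q.
size 0: {}; under {} Q still reaches {R,V} ∋ R.
size 1: {F}, {H}, {V}; under {F} Q still reaches {R,V} ∋ R.
size 2: {F,H}, {F,V}, {H,V}; under {F,H} Q still reaches {R,V} ∋ R.
Q↔R cannot be blocked by any observed set — no back-door set.

Q→R: no observed back-door set.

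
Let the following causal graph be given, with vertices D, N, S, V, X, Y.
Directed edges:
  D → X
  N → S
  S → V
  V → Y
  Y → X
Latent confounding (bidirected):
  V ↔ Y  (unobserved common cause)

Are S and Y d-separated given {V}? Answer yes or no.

No — S and Y are d-connected given {V}.

Bayes-Ball from S | {V} reaches {N,X,Y}.
Y ∈ reach(S|{V}) ⇒ S ⊥̸ Y | {V}.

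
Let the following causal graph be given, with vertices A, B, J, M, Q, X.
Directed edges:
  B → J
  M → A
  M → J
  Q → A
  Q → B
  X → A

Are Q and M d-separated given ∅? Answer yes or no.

Bayes-Ball from Q | ∅ reaches {A,B,J}.
M ∉ reach(Q|∅) ⇒ Q ⊥ M | ∅.

Yes — Q ⊥ M | ∅.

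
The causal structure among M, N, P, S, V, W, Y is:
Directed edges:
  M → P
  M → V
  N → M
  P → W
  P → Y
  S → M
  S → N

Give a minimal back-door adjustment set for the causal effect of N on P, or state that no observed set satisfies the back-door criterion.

N→P: minimal back-door set {S}.

desc(N)\{N}={M,P,V,W,Y}; candidates ⊆ {S}.
size 0: {}; under {} N still reaches {M,P,S,V,W,Y} ∋ P.
{S}: N⊥P given {S} in G with N→· removed — back-door holds.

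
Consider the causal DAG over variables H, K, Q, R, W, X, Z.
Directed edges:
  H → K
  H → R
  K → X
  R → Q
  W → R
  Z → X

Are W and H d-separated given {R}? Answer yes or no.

Bayes-Ball from W | {R} reaches {H,K,X}.
H ∈ reach(W|{R}) ⇒ W ⊥̸ H | {R}.

No — W and H are d-connected given {R}.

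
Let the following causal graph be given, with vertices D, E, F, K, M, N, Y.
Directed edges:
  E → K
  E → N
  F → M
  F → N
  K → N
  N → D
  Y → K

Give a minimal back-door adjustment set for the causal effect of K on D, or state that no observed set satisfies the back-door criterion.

desc(K)\{K}={D,N}; candidates ⊆ {E,F,M,Y}.
size 0: {}; under {} K still reaches {D,E,N,Y} ∋ D.
{E}: K⊥D given {E} in G with K→· removed — back-door holds.

K→D: minimal back-door set {E}.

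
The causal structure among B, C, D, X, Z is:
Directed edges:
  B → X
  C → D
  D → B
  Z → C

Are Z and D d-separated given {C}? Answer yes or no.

Yes — Z ⊥ D | {C}.

Bayes-Ball from Z | {C} reaches ∅.
D ∉ reach(Z|{C}) ⇒ Z ⊥ D | {C}.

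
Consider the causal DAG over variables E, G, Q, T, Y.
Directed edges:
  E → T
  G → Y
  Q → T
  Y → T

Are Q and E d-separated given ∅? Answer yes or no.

Yes — Q ⊥ E | ∅.

Bayes-Ball from Q | ∅ reaches {T}.
E ∉ reach(Q|∅) ⇒ Q ⊥ E | ∅.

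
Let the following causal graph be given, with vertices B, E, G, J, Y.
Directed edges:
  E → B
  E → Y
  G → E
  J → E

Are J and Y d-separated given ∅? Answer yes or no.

No — J and Y are d-connected given ∅.

Bayes-Ball from J | ∅ reaches {B,E,Y}.
Y ∈ reach(J|∅) ⇒ J ⊥̸ Y | ∅.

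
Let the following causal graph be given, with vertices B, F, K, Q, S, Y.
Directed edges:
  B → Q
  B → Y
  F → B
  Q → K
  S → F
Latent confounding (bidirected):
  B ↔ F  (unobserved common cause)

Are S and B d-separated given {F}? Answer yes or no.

Bayes-Ball from S | {F} reaches {B,K,Q,Y}.
B ∈ reach(S|{F}) ⇒ S ⊥̸ B | {F}.

No — S and B are d-connected given {F}.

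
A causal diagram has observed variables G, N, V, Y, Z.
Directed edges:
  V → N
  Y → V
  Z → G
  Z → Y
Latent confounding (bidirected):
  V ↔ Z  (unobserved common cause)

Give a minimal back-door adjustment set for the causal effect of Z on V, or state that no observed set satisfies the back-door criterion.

desc(Z)\{Z}={G,N,V,Y}; candidates ⊆ {—}.
Z↔V: latent back-door arc(s) into Z.
size 0: {}; under {} Z still reaches {N,V} ∋ V.
Z↔V cannot be blocked by any observed set — no back-door set.

Z→V: no observed back-door set.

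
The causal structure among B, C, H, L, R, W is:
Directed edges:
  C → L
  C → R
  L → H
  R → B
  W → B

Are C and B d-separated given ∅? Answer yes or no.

No — C and B are d-connected given ∅.

Bayes-Ball from C | ∅ reaches {B,H,L,R}.
B ∈ reach(C|∅) ⇒ C ⊥̸ B | ∅.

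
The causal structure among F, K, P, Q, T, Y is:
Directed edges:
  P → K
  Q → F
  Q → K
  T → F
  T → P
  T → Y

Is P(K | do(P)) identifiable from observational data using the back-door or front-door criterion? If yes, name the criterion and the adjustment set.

P(K|do(P)): backdoor, adjust for ∅.

desc(P)\{P}={K}; candidates ⊆ {F,Q,T,Y}.
∅: P⊥K given ∅ in G with P→· removed — back-door holds.
P(K|do(P)) = P(K|P) — no adjustment needed.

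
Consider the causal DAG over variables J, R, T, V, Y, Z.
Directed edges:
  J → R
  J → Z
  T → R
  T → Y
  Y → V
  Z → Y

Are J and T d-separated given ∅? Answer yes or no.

Yes — J ⊥ T | ∅.

Bayes-Ball from J | ∅ reaches {R,V,Y,Z}.
T ∉ reach(J|∅) ⇒ J ⊥ T | ∅.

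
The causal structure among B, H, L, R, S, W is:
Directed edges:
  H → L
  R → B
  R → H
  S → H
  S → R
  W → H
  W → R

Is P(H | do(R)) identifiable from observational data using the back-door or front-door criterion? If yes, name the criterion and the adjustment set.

desc(R)\{R}={B,H,L}; candidates ⊆ {S,W}.
size 0: {}; under {} R still reaches {H,L,S,W} ∋ H.
size 1: {S}, {W}; under {S} R still reaches {H,L,W} ∋ H.
{S,W}: R⊥H given {S,W} in G with R→· removed — back-door holds.
P(H|do(R)) = Σ_{S,W} P(H|R,S,W)·P(S,W).

P(H|do(R)): backdoor, adjust for {S, W}.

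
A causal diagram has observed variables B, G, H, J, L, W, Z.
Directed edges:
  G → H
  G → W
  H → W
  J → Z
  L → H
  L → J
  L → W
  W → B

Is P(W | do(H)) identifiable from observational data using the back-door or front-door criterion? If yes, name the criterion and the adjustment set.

desc(H)\{H}={B,W}; candidates ⊆ {G,J,L,Z}.
size 0: {}; under {} H still reaches {B,G,J,L,W,Z} ∋ W.
size 1: {G}, {J}, {L} …(+1); under {G} H still reaches {B,J,L,W,Z} ∋ W.
{G,L}: H⊥W given {G,L} in G with H→· removed — back-door holds.
P(W|do(H)) = Σ_{G,L} P(W|H,G,L)·P(G,L).

P(W|do(H)): backdoor, adjust for {G, L}.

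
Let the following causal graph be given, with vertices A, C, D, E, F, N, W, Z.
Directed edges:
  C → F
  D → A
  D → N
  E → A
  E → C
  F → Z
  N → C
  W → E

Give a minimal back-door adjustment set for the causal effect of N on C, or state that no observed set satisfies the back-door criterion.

N→C: minimal back-door set ∅.

desc(N)\{N}={C,F,Z}; candidates ⊆ {A,D,E,W}.
∅: N⊥C given ∅ in G with N→· removed — back-door holds.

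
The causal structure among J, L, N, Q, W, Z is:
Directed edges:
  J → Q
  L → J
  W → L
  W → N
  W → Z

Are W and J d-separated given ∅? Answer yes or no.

Bayes-Ball from W | ∅ reaches {J,L,N,Q,Z}.
J ∈ reach(W|∅) ⇒ W ⊥̸ J | ∅.

No — W and J are d-connected given ∅.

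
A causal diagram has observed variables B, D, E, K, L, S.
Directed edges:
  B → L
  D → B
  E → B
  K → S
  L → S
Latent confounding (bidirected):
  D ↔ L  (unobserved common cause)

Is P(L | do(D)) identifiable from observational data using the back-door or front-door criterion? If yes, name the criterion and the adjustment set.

desc(D)\{D}={B,L,S}; candidates ⊆ {E,K}.
D↔L: latent back-door arc(s) into D.
size 0: {}; under {} D still reaches {L,S} ∋ L.
size 1: {E}, {K}; under {E} D still reaches {L,S} ∋ L.
size 2: {E,K}; under {E,K} D still reaches {L,S} ∋ L.
D↔L cannot be blocked by any observed set — no back-door set.
{B}: (i) intercepts every directed D→L path; (ii) no back-door D→{B}; (iii) {D} blocks every back-door {B}→L. Front-door holds.
P(L|do(D)) = Σ_{B} P(B|D) Σ_{D'} P(L|B,D')P(D').

P(L|do(D)): frontdoor, adjust for {B}.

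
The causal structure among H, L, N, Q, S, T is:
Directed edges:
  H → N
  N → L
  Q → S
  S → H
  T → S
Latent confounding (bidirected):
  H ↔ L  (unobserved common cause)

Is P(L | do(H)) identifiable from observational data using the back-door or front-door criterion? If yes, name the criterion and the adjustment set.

P(L|do(H)): frontdoor, adjust for {N}.

desc(H)\{H}={L,N}; candidates ⊆ {Q,S,T}.
H↔L: latent back-door arc(s) into H.
size 0: {}; under {} H still reaches {L,Q,S,T} ∋ L.
size 1: {Q}, {S}, {T}; under {Q} H still reaches {L,S,T} ∋ L.
size 2: {Q,S}, {Q,T}, {S,T}; under {Q,S} H still reaches {L} ∋ L.
H↔L cannot be blocked by any observed set — no back-door set.
{N}: (i) intercepts every directed H→L path; (ii) no back-door H→{N}; (iii) {H} blocks every back-door {N}→L. Front-door holds.
P(L|do(H)) = Σ_{N} P(N|H) Σ_{H'} P(L|N,H')P(H').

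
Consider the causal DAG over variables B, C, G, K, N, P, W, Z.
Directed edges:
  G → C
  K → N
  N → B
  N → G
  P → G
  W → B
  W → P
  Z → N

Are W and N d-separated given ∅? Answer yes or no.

Bayes-Ball from W | ∅ reaches {B,C,G,P}.
N ∉ reach(W|∅) ⇒ W ⊥ N | ∅.

Yes — W ⊥ N | ∅.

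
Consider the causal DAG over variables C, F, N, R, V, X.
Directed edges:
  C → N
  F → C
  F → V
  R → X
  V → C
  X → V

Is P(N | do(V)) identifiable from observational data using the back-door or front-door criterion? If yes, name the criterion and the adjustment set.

P(N|do(V)): backdoor, adjust for {F}.

desc(V)\{V}={C,N}; candidates ⊆ {F,R,X}.
size 0: {}; under {} V still reaches {C,F,N,R,X} ∋ N.
{F}: V⊥N given {F} in G with V→· removed — back-door holds.
P(N|do(V)) = Σ_{F} P(N|V,F)·P(F).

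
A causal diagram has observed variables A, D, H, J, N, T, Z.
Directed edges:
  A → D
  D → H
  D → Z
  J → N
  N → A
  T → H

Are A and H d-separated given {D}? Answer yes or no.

Yes — A ⊥ H | {D}.

Bayes-Ball from A | {D} reaches {J,N}.
H ∉ reach(A|{D}) ⇒ A ⊥ H | {D}.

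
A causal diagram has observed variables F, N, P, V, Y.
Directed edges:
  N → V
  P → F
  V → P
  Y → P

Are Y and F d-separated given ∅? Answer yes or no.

No — Y and F are d-connected given ∅.

Bayes-Ball from Y | ∅ reaches {F,P}.
F ∈ reach(Y|∅) ⇒ Y ⊥̸ F | ∅.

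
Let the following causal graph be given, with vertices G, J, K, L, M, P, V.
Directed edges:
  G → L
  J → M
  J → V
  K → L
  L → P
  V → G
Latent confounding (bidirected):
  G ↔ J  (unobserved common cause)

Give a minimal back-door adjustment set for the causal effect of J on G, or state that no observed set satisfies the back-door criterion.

desc(J)\{J}={G,L,M,P,V}; candidates ⊆ {K}.
J↔G: latent back-door arc(s) into J.
size 0: {}; under {} J still reaches {G,L,P} ∋ G.
size 1: {K}; under {K} J still reaches {G,L,P} ∋ G.
J↔G cannot be blocked by any observed set — no back-door set.

J→G: no observed back-door set.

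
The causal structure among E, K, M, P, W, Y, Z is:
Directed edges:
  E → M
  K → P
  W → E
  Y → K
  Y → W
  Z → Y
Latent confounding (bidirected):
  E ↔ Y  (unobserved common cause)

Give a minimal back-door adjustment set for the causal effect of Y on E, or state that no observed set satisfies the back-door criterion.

desc(Y)\{Y}={E,K,M,P,W}; candidates ⊆ {Z}.
Y↔E: latent back-door arc(s) into Y.
size 0: {}; under {} Y still reaches {E,M,Z} ∋ E.
size 1: {Z}; under {Z} Y still reaches {E,M} ∋ E.
Y↔E cannot be blocked by any observed set — no back-door set.

Y→E: no observed back-door set.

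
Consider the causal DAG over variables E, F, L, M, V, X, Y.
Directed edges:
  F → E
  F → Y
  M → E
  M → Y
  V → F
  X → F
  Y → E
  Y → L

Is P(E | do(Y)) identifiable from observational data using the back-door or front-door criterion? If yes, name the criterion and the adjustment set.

desc(Y)\{Y}={E,L}; candidates ⊆ {F,M,V,X}.
size 0: {}; under {} Y still reaches {E,F,M,V,X} ∋ E.
size 1: {F}, {M}, {V} …(+1); under {F} Y still reaches {E,M} ∋ E.
{F,M}: Y⊥E given {F,M} in G with Y→· removed — back-door holds.
P(E|do(Y)) = Σ_{F,M} P(E|Y,F,M)·P(F,M).

P(E|do(Y)): backdoor, adjust for {F, M}.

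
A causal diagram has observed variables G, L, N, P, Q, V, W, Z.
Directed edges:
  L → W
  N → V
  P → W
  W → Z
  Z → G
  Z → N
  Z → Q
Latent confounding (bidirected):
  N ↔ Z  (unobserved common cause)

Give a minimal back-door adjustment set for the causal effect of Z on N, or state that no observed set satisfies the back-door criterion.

desc(Z)\{Z}={G,N,Q,V}; candidates ⊆ {L,P,W}.
Z↔N: latent back-door arc(s) into Z.
size 0: {}; under {} Z still reaches {L,N,P,V,W} ∋ N.
size 1: {L}, {P}, {W}; under {L} Z still reaches {N,P,V,W} ∋ N.
size 2: {L,P}, {L,W}, {P,W}; under {L,P} Z still reaches {N,V,W} ∋ N.
Z↔N cannot be blocked by any observed set — no back-door set.

Z→N: no observed back-door set.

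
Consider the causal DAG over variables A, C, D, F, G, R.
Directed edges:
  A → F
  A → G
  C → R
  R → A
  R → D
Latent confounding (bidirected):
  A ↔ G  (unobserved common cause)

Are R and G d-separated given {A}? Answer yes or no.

Bayes-Ball from R | {A} reaches {C,D,G}.
G ∈ reach(R|{A}) ⇒ R ⊥̸ G | {A}.

No — R and G are d-connected given {A}.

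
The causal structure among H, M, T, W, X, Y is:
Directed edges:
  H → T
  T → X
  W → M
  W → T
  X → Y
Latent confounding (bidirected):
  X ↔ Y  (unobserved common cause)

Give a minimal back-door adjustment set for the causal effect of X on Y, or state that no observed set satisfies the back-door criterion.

desc(X)\{X}={Y}; candidates ⊆ {H,M,T,W}.
X↔Y: latent back-door arc(s) into X.
size 0: {}; under {} X still reaches {H,M,T,W,Y} ∋ Y.
size 1: {H}, {M}, {T} …(+1); under {H} X still reaches {M,T,W,Y} ∋ Y.
size 2: {H,M}, {H,T}, {H,W} …(+3); under {H,M} X still reaches {T,W,Y} ∋ Y.
X↔Y cannot be blocked by any observed set — no back-door set.

X→Y: no observed back-door set.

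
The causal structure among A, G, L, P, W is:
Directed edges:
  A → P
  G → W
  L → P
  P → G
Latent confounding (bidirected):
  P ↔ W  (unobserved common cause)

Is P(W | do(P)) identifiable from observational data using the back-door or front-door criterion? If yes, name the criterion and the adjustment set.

P(W|do(P)): frontdoor, adjust for {G}.

desc(P)\{P}={G,W}; candidates ⊆ {A,L}.
P↔W: latent back-door arc(s) into P.
size 0: {}; under {} P still reaches {A,L,W} ∋ W.
size 1: {A}, {L}; under {A} P still reaches {L,W} ∋ W.
size 2: {A,L}; under {A,L} P still reaches {W} ∋ W.
P↔W cannot be blocked by any observed set — no back-door set.
{G}: (i) intercepts every directed P→W path; (ii) no back-door P→{G}; (iii) {P} blocks every back-door {G}→W. Front-door holds.
P(W|do(P)) = Σ_{G} P(G|P) Σ_{P'} P(W|G,P')P(P').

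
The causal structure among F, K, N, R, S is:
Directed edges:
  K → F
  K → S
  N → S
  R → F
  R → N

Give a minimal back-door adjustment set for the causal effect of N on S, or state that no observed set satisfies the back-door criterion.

desc(N)\{N}={S}; candidates ⊆ {F,K,R}.
∅: N⊥S given ∅ in G with N→· removed — back-door holds.

N→S: minimal back-door set ∅.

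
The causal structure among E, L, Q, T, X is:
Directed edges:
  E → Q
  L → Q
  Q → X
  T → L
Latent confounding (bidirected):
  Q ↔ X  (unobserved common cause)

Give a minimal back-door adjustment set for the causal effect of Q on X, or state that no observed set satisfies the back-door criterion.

Q→X: no observed back-door set.

desc(Q)\{Q}={X}; candidates ⊆ {E,L,T}.
Q↔X: latent back-door arc(s) into Q.
size 0: {}; under {} Q still reaches {E,L,T,X} ∋ X.
size 1: {E}, {L}, {T}; under {E} Q still reaches {L,T,X} ∋ X.
size 2: {E,L}, {E,T}, {L,T}; under {E,L} Q still reaches {X} ∋ X.
Q↔X cannot be blocked by any observed set — no back-door set.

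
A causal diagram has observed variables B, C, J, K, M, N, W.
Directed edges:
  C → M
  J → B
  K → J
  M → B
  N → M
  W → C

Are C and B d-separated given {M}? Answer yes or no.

Bayes-Ball from C | {M} reaches {N,W}.
B ∉ reach(C|{M}) ⇒ C ⊥ B | {M}.

Yes — C ⊥ B | {M}.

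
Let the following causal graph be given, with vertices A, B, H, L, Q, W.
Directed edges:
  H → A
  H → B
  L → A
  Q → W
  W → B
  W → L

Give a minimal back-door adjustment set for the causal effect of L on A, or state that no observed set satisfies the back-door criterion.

L→A: minimal back-door set ∅.

desc(L)\{L}={A}; candidates ⊆ {B,H,Q,W}.
∅: L⊥A given ∅ in G with L→· removed — back-door holds.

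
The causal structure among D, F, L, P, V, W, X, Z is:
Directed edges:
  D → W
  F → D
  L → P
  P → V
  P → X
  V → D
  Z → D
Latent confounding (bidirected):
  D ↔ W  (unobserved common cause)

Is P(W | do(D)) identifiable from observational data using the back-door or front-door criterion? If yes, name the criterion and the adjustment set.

desc(D)\{D}={W}; candidates ⊆ {F,L,P,V,X,Z}.
D↔W: latent back-door arc(s) into D.
size 0: {}; under {} D still reaches {F,L,P,V,W,X,Z} ∋ W.
size 1: {F}, {L}, {P} …(+3); under {F} D still reaches {L,P,V,W,X,Z} ∋ W.
size 2: {F,L}, {F,P}, {F,V} …(+12); under {F,L} D still reaches {P,V,W,X,Z} ∋ W.
D↔W cannot be blocked by any observed set — no back-door set.
No mediator lies on a directed D→…→W path.
Neither criterion identifies P(W|do(D)) in this graph.

P(W|do(D)): not identifiable (no BD/FD set).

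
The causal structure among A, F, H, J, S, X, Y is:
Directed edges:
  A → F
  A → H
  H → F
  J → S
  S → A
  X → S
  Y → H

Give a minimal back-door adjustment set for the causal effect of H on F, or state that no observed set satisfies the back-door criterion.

desc(H)\{H}={F}; candidates ⊆ {A,J,S,X,Y}.
size 0: {}; under {} H still reaches {A,F,J,S,X,Y} ∋ F.
{A}: H⊥F given {A} in G with H→· removed — back-door holds.

H→F: minimal back-door set {A}.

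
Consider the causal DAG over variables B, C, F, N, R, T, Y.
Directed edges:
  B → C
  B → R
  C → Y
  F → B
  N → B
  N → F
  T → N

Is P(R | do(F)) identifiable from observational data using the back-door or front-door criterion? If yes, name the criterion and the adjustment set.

desc(F)\{F}={B,C,R,Y}; candidates ⊆ {N,T}.
size 0: {}; under {} F still reaches {B,C,N,R,T,Y} ∋ R.
{N}: F⊥R given {N} in G with F→· removed — back-door holds.
P(R|do(F)) = Σ_{N} P(R|F,N)·P(N).

P(R|do(F)): backdoor, adjust for {N}.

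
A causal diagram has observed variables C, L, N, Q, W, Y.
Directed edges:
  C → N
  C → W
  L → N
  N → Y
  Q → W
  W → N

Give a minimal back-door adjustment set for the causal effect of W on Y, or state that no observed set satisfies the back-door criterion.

desc(W)\{W}={N,Y}; candidates ⊆ {C,L,Q}.
size 0: {}; under {} W still reaches {C,N,Q,Y} ∋ Y.
{C}: W⊥Y given {C} in G with W→· removed — back-door holds.

W→Y: minimal back-door set {C}.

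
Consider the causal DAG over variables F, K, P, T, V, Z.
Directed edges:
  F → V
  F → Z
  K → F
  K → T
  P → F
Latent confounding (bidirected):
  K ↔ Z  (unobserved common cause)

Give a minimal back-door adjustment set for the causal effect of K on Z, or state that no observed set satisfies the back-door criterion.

K→Z: no observed back-door set.

desc(K)\{K}={F,T,V,Z}; candidates ⊆ {P}.
K↔Z: latent back-door arc(s) into K.
size 0: {}; under {} K still reaches {Z} ∋ Z.
size 1: {P}; under {P} K still reaches {Z} ∋ Z.
K↔Z cannot be blocked by any observed set — no back-door set.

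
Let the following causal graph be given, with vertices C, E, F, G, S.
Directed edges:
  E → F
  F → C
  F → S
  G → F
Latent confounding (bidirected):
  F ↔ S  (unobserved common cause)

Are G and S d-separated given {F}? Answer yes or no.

No — G and S are d-connected given {F}.

Bayes-Ball from G | {F} reaches {E,S}.
S ∈ reach(G|{F}) ⇒ G ⊥̸ S | {F}.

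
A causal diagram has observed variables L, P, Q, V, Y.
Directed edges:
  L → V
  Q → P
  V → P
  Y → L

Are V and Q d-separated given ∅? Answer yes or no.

Bayes-Ball from V | ∅ reaches {L,P,Y}.
Q ∉ reach(V|∅) ⇒ V ⊥ Q | ∅.

Yes — V ⊥ Q | ∅.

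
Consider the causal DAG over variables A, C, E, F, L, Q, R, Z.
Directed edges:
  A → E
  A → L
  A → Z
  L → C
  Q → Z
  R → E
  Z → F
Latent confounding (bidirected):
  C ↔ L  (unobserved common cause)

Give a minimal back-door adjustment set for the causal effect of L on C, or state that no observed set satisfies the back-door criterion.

desc(L)\{L}={C}; candidates ⊆ {A,E,F,Q,R,Z}.
L↔C: latent back-door arc(s) into L.
size 0: {}; under {} L still reaches {A,C,E,F,Z} ∋ C.
size 1: {A}, {E}, {F} …(+3); under {A} L still reaches {C} ∋ C.
size 2: {A,E}, {A,F}, {A,Q} …(+12); under {A,E} L still reaches {C} ∋ C.
L↔C cannot be blocked by any observed set — no back-door set.

L→C: no observed back-door set.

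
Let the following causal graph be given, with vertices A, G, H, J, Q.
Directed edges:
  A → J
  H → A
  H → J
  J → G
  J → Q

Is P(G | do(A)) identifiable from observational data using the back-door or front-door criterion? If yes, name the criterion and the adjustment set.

desc(A)\{A}={G,J,Q}; candidates ⊆ {H}.
size 0: {}; under {} A still reaches {G,H,J,Q} ∋ G.
{H}: A⊥G given {H} in G with A→· removed — back-door holds.
P(G|do(A)) = Σ_{H} P(G|A,H)·P(H).

P(G|do(A)): backdoor, adjust for {H}.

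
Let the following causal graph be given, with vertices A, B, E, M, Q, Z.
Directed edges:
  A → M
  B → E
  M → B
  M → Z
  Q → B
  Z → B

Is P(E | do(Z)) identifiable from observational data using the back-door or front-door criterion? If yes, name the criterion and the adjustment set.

desc(Z)\{Z}={B,E}; candidates ⊆ {A,M,Q}.
size 0: {}; under {} Z still reaches {A,B,E,M} ∋ E.
{M}: Z⊥E given {M} in G with Z→· removed — back-door holds.
P(E|do(Z)) = Σ_{M} P(E|Z,M)·P(M).

P(E|do(Z)): backdoor, adjust for {M}.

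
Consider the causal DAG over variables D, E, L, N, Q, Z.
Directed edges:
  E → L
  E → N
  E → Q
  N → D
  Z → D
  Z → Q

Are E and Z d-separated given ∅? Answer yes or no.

Bayes-Ball from E | ∅ reaches {D,L,N,Q}.
Z ∉ reach(E|∅) ⇒ E ⊥ Z | ∅.

Yes — E ⊥ Z | ∅.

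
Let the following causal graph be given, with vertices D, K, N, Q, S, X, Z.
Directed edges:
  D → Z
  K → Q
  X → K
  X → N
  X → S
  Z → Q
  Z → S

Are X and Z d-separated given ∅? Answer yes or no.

Yes — X ⊥ Z | ∅.

Bayes-Ball from X | ∅ reaches {K,N,Q,S}.
Z ∉ reach(X|∅) ⇒ X ⊥ Z | ∅.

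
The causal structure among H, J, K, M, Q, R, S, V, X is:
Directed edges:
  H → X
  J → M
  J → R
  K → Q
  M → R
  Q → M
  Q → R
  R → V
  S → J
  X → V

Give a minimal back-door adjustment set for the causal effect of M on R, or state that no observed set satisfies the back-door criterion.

desc(M)\{M}={R,V}; candidates ⊆ {H,J,K,Q,S,X}.
size 0: {}; under {} M still reaches {J,K,Q,R,S,V} ∋ R.
size 1: {H}, {J}, {K} …(+3); under {H} M still reaches {J,K,Q,R,S,V} ∋ R.
{J,Q}: M⊥R given {J,Q} in G with M→· removed — back-door holds.

M→R: minimal back-door set {J, Q}.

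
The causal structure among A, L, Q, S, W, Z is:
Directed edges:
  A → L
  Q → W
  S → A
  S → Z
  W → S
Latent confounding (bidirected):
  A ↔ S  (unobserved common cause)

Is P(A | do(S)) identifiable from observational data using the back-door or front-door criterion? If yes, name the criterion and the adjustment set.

desc(S)\{S}={A,L,Z}; candidates ⊆ {Q,W}.
S↔A: latent back-door arc(s) into S.
size 0: {}; under {} S still reaches {A,L,Q,W} ∋ A.
size 1: {Q}, {W}; under {Q} S still reaches {A,L,W} ∋ A.
size 2: {Q,W}; under {Q,W} S still reaches {A,L} ∋ A.
S↔A cannot be blocked by any observed set — no back-door set.
No mediator lies on a directed S→…→A path.
Neither criterion identifies P(A|do(S)) in this graph.

P(A|do(S)): not identifiable (no BD/FD set).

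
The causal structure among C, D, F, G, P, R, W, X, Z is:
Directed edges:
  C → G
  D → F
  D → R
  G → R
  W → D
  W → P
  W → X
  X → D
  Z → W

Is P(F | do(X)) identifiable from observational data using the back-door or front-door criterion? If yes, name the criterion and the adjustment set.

P(F|do(X)): backdoor, adjust for {W}.

desc(X)\{X}={D,F,R}; candidates ⊆ {C,G,P,W,Z}.
size 0: {}; under {} X still reaches {D,F,P,R,W,Z} ∋ F.
{W}: X⊥F given {W} in G with X→· removed — back-door holds.
P(F|do(X)) = Σ_{W} P(F|X,W)·P(W).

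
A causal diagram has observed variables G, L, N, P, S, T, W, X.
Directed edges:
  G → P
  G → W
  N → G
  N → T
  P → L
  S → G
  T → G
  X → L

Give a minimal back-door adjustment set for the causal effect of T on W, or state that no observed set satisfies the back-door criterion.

desc(T)\{T}={G,L,P,W}; candidates ⊆ {N,S,X}.
size 0: {}; under {} T still reaches {G,L,N,P,W} ∋ W.
{N}: T⊥W given {N} in G with T→· removed — back-door holds.

T→W: minimal back-door set {N}.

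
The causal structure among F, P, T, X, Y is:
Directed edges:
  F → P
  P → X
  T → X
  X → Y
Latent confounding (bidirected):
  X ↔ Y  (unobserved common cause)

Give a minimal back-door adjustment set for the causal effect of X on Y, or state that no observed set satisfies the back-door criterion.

X→Y: no observed back-door set.

desc(X)\{X}={Y}; candidates ⊆ {F,P,T}.
X↔Y: latent back-door arc(s) into X.
size 0: {}; under {} X still reaches {F,P,T,Y} ∋ Y.
size 1: {F}, {P}, {T}; under {F} X still reaches {P,T,Y} ∋ Y.
size 2: {F,P}, {F,T}, {P,T}; under {F,P} X still reaches {T,Y} ∋ Y.
X↔Y cannot be blocked by any observed set — no back-door set.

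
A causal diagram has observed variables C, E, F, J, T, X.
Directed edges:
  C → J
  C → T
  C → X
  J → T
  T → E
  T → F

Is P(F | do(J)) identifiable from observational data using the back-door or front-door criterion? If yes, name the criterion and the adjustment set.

P(F|do(J)): backdoor, adjust for {C}.

desc(J)\{J}={E,F,T}; candidates ⊆ {C,X}.
size 0: {}; under {} J still reaches {C,E,F,T,X} ∋ F.
{C}: J⊥F given {C} in G with J→· removed — back-door holds.
P(F|do(J)) = Σ_{C} P(F|J,C)·P(C).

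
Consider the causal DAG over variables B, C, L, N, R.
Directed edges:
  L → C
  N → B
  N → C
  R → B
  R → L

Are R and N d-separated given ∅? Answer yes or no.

Bayes-Ball from R | ∅ reaches {B,C,L}.
N ∉ reach(R|∅) ⇒ R ⊥ N | ∅.

Yes — R ⊥ N | ∅.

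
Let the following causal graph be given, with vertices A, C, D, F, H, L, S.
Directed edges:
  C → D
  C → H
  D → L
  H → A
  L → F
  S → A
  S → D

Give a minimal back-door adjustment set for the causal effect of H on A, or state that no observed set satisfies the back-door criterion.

H→A: minimal back-door set ∅.

desc(H)\{H}={A}; candidates ⊆ {C,D,F,L,S}.
∅: H⊥A given ∅ in G with H→· removed — back-door holds.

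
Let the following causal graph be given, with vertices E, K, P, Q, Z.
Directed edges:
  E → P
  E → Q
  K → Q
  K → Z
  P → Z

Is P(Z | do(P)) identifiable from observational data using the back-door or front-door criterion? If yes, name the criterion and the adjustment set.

desc(P)\{P}={Z}; candidates ⊆ {E,K,Q}.
∅: P⊥Z given ∅ in G with P→· removed — back-door holds.
P(Z|do(P)) = P(Z|P) — no adjustment needed.

P(Z|do(P)): backdoor, adjust for ∅.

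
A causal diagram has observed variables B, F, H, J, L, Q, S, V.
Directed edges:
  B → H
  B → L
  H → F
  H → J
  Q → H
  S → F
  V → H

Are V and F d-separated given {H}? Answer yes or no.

Yes — V ⊥ F | {H}.

Bayes-Ball from V | {H} reaches {B,L,Q}.
F ∉ reach(V|{H}) ⇒ V ⊥ F | {H}.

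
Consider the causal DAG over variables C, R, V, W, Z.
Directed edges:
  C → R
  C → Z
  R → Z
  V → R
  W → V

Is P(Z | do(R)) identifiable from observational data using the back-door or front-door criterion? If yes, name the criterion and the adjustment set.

P(Z|do(R)): backdoor, adjust for {C}.

desc(R)\{R}={Z}; candidates ⊆ {C,V,W}.
size 0: {}; under {} R still reaches {C,V,W,Z} ∋ Z.
{C}: R⊥Z given {C} in G with R→· removed — back-door holds.
P(Z|do(R)) = Σ_{C} P(Z|R,C)·P(C).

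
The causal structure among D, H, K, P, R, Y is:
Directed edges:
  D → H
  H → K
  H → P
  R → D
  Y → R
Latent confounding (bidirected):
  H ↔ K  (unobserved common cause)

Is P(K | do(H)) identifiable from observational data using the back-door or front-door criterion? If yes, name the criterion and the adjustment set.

P(K|do(H)): not identifiable (no BD/FD set).

desc(H)\{H}={K,P}; candidates ⊆ {D,R,Y}.
H↔K: latent back-door arc(s) into H.
size 0: {}; under {} H still reaches {D,K,R,Y} ∋ K.
size 1: {D}, {R}, {Y}; under {D} H still reaches {K} ∋ K.
size 2: {D,R}, {D,Y}, {R,Y}; under {D,R} H still reaches {K} ∋ K.
H↔K cannot be blocked by any observed set — no back-door set.
No mediator lies on a directed H→…→K path.
Neither criterion identifies P(K|do(H)) in this graph.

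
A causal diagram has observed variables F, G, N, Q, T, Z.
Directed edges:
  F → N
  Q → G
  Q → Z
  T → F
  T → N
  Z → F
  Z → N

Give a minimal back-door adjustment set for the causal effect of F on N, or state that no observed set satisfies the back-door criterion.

desc(F)\{F}={N}; candidates ⊆ {G,Q,T,Z}.
size 0: {}; under {} F still reaches {G,N,Q,T,Z} ∋ N.
size 1: {G}, {Q}, {T} …(+1); under {G} F still reaches {N,Q,T,Z} ∋ N.
{T,Z}: F⊥N given {T,Z} in G with F→· removed — back-door holds.

F→N: minimal back-door set {T, Z}.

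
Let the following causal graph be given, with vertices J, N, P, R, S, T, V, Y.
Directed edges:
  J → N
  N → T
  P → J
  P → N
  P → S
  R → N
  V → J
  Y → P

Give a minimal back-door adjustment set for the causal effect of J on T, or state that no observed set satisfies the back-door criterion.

desc(J)\{J}={N,T}; candidates ⊆ {P,R,S,V,Y}.
size 0: {}; under {} J still reaches {N,P,S,T,V,Y} ∋ T.
{P}: J⊥T given {P} in G with J→· removed — back-door holds.

J→T: minimal back-door set {P}.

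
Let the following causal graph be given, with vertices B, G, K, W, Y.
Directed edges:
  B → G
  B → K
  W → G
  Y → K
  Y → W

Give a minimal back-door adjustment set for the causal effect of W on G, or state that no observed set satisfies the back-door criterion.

desc(W)\{W}={G}; candidates ⊆ {B,K,Y}.
∅: W⊥G given ∅ in G with W→· removed — back-door holds.

W→G: minimal back-door set ∅.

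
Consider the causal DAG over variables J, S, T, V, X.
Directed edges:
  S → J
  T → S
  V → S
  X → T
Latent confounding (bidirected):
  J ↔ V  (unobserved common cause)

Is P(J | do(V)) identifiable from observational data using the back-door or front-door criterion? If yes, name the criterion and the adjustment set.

desc(V)\{V}={J,S}; candidates ⊆ {T,X}.
V↔J: latent back-door arc(s) into V.
size 0: {}; under {} V still reaches {J} ∋ J.
size 1: {T}, {X}; under {T} V still reaches {J} ∋ J.
size 2: {T,X}; under {T,X} V still reaches {J} ∋ J.
V↔J cannot be blocked by any observed set — no back-door set.
{S}: (i) intercepts every directed V→J path; (ii) no back-door V→{S}; (iii) {V} blocks every back-door {S}→J. Front-door holds.
P(J|do(V)) = Σ_{S} P(S|V) Σ_{V'} P(J|S,V')P(V').

P(J|do(V)): frontdoor, adjust for {S}.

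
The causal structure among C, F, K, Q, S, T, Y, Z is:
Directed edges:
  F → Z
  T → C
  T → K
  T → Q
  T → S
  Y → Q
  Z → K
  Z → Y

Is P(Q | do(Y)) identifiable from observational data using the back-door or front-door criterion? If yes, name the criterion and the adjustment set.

desc(Y)\{Y}={Q}; candidates ⊆ {C,F,K,S,T,Z}.
∅: Y⊥Q given ∅ in G with Y→· removed — back-door holds.
P(Q|do(Y)) = P(Q|Y) — no adjustment needed.

P(Q|do(Y)): backdoor, adjust for ∅.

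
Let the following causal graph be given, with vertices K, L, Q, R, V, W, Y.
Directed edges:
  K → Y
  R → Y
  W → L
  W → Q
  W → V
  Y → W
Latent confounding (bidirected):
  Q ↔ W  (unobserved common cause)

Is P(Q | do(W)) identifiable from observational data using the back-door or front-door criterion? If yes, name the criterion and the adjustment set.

desc(W)\{W}={L,Q,V}; candidates ⊆ {K,R,Y}.
W↔Q: latent back-door arc(s) into W.
size 0: {}; under {} W still reaches {K,Q,R,Y} ∋ Q.
size 1: {K}, {R}, {Y}; under {K} W still reaches {Q,R,Y} ∋ Q.
size 2: {K,R}, {K,Y}, {R,Y}; under {K,R} W still reaches {Q,Y} ∋ Q.
W↔Q cannot be blocked by any observed set — no back-door set.
No mediator lies on a directed W→…→Q path.
Neither criterion identifies P(Q|do(W)) in this graph.

P(Q|do(W)): not identifiable (no BD/FD set).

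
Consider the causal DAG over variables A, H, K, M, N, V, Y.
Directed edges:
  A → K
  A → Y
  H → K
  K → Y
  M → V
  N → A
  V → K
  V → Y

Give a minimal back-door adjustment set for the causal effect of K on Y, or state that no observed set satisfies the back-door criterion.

desc(K)\{K}={Y}; candidates ⊆ {A,H,M,N,V}.
size 0: {}; under {} K still reaches {A,H,M,N,V,Y} ∋ Y.
size 1: {A}, {H}, {M} …(+2); under {A} K still reaches {H,M,V,Y} ∋ Y.
{A,V}: K⊥Y given {A,V} in G with K→· removed — back-door holds.

K→Y: minimal back-door set {A, V}.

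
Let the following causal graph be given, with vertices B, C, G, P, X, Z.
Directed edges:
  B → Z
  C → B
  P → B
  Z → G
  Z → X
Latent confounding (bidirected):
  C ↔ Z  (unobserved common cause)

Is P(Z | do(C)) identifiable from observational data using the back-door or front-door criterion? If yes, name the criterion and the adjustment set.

P(Z|do(C)): frontdoor, adjust for {B}.

desc(C)\{C}={B,G,X,Z}; candidates ⊆ {P}.
C↔Z: latent back-door arc(s) into C.
size 0: {}; under {} C still reaches {G,X,Z} ∋ Z.
size 1: {P}; under {P} C still reaches {G,X,Z} ∋ Z.
C↔Z cannot be blocked by any observed set — no back-door set.
{B}: (i) intercepts every directed C→Z path; (ii) no back-door C→{B}; (iii) {C} blocks every back-door {B}→Z. Front-door holds.
P(Z|do(C)) = Σ_{B} P(B|C) Σ_{C'} P(Z|B,C')P(C').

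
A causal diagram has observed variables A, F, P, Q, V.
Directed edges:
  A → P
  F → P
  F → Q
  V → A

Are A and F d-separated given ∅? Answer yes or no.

Bayes-Ball from A | ∅ reaches {P,V}.
F ∉ reach(A|∅) ⇒ A ⊥ F | ∅.

Yes — A ⊥ F | ∅.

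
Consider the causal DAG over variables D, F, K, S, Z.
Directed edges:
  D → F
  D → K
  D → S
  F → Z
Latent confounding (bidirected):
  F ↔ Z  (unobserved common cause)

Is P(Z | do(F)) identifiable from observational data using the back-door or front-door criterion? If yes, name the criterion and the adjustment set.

desc(F)\{F}={Z}; candidates ⊆ {D,K,S}.
F↔Z: latent back-door arc(s) into F.
size 0: {}; under {} F still reaches {D,K,S,Z} ∋ Z.
size 1: {D}, {K}, {S}; under {D} F still reaches {Z} ∋ Z.
size 2: {D,K}, {D,S}, {K,S}; under {D,K} F still reaches {Z} ∋ Z.
F↔Z cannot be blocked by any observed set — no back-door set.
No mediator lies on a directed F→…→Z path.
Neither criterion identifies P(Z|do(F)) in this graph.

P(Z|do(F)): not identifiable (no BD/FD set).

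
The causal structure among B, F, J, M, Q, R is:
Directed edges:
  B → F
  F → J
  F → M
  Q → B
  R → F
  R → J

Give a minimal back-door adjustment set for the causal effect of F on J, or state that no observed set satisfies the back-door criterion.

F→J: minimal back-door set {R}.

desc(F)\{F}={J,M}; candidates ⊆ {B,Q,R}.
size 0: {}; under {} F still reaches {B,J,Q,R} ∋ J.
{R}: F⊥J given {R} in G with F→· removed — back-door holds.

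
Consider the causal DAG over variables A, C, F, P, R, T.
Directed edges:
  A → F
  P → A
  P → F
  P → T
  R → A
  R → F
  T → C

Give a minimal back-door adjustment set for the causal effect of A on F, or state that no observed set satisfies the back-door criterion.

desc(A)\{A}={F}; candidates ⊆ {C,P,R,T}.
size 0: {}; under {} A still reaches {C,F,P,R,T} ∋ F.
size 1: {C}, {P}, {R} …(+1); under {C} A still reaches {F,P,R,T} ∋ F.
{P,R}: A⊥F given {P,R} in G with A→· removed — back-door holds.

A→F: minimal back-door set {P, R}.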